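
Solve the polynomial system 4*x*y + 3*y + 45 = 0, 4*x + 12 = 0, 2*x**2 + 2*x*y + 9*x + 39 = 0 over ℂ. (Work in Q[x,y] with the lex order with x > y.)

Compute a lex Gröbner basis by Buchberger's algorithm.
f_1 = 4*x*y + 3*y + 45, LT = x*y.
f_2 = 4*x + 12, LT = x.
f_3 = 2*x**2 + 2*x*y + 9*x + 39, LT = x**2.

S(f_1,f_2): lcm = x*y. S = -9/4*y + 45/4.
  reduce S modulo (f_1, f_2, f_3):
  remainder -9/4*y + 45/4 ≠ 0; add h_4 = -9/4*y + 45/4 to the basis.

The other S-polynomials (S(f_1,f_3), S(f_2,f_3), S(f_1,h_4), S(f_2,h_4), S(f_3,h_4)) all reduce to 0 modulo the current basis, so we have a Gröbner basis.
Inter-reduce: drop elements whose leading term is divisible by another's, tail-reduce, and make monic.
Reduced Gröbner basis: {x + 3, y - 5}.

A lex Gröbner basis eliminates variables successively. Here y - 5 depends only on y, with roots {5}; lifting each root through the earlier basis elements recovers the full solutions.
  y = 5: the earlier basis element becomes x + 3 = 0, giving x = -3 — point (-3, 5).

{(-3, 5)}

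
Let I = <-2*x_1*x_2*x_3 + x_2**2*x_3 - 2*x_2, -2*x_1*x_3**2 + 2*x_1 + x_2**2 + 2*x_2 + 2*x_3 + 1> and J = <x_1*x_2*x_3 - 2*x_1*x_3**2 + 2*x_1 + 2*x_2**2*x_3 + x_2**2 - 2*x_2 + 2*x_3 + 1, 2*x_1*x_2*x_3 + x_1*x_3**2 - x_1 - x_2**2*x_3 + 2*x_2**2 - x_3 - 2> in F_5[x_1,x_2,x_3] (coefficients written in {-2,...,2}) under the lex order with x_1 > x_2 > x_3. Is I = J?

No, the ideals differ.

Since reduced Gröbner bases are canonical representatives of ideals under a given ordering, it suffices to compute and compare them.
Buchberger on the first generating set:
f_1 = -2*x_1*x_2*x_3 + x_2**2*x_3 - 2*x_2, LT = x_1*x_2*x_3.
f_2 = -2*x_1*x_3**2 + 2*x_1 + x_2**2 + 2*x_2 + 2*x_3 + 1, LT = x_1*x_3**2.

S(f_1,f_2): lcm = x_1*x_2*x_3**2. S = x_1*x_2 - 2*x_2**3 + 2*x_2**2*x_3**2 + x_2**2 + 2*x_2*x_3 - 2*x_2.
  leading term x_1*x_2: no divisor's leading term divides it; move x_1*x_2 to the remainder.
  leading term x_2**3: no divisor's leading term divides it; move -2*x_2**3 to the remainder.
  leading term x_2**2*x_3**2: no divisor's leading term divides it; move 2*x_2**2*x_3**2 to the remainder.
  leading term x_2**2: no divisor's leading term divides it; move x_2**2 to the remainder.
  leading term x_2*x_3: no divisor's leading term divides it; move 2*x_2*x_3 to the remainder.
  leading term x_2: no divisor's leading term divides it; move -2*x_2 to the remainder.
  remainder x_1*x_2 - 2*x_2**3 + 2*x_2**2*x_3**2 + x_2**2 + 2*x_2*x_3 - 2*x_2 ≠ 0; add g_3 = x_1*x_2 - 2*x_2**3 + 2*x_2**2*x_3**2 + x_2**2 + 2*x_2*x_3 - 2*x_2 to the basis.

S(f_1,g_3): lcm = x_1*x_2*x_3. S = 2*x_2**3*x_3 - 2*x_2**2*x_3**3 + x_2**2*x_3 - 2*x_2*x_3**2 + 2*x_2*x_3 + x_2.
  leading term x_2**3*x_3: no divisor's leading term divides it; move 2*x_2**3*x_3 to the remainder.
  leading term x_2**2*x_3**3: no divisor's leading term divides it; move -2*x_2**2*x_3**3 to the remainder.
  leading term x_2**2*x_3: no divisor's leading term divides it; move x_2**2*x_3 to the remainder.
  leading term x_2*x_3**2: no divisor's leading term divides it; move -2*x_2*x_3**2 to the remainder.
  leading term x_2*x_3: no divisor's leading term divides it; move 2*x_2*x_3 to the remainder.
  leading term x_2: no divisor's leading term divides it; move x_2 to the remainder.
  remainder 2*x_2**3*x_3 - 2*x_2**2*x_3**3 + x_2**2*x_3 - 2*x_2*x_3**2 + 2*x_2*x_3 + x_2 ≠ 0; add g_4 = 2*x_2**3*x_3 - 2*x_2**2*x_3**3 + x_2**2*x_3 - 2*x_2*x_3**2 + 2*x_2*x_3 + x_2 to the basis.

The other S-polynomials (S(f_2,g_3), S(f_1,g_4), S(f_2,g_4), S(g_3,g_4)) all reduce to 0 modulo the current basis, so we have a Gröbner basis.
Inter-reduce: drop elements whose leading term is divisible by another's, tail-reduce, and make monic.
Reduced Gröbner basis: {x_1*x_2 - 2*x_2**3 + 2*x_2**2*x_3**2 + x_2**2 + 2*x_2*x_3 - 2*x_2, x_1*x_3**2 - x_1 + 2*x_2**2 - x_2 - x_3 + 2, x_2**3*x_3 - x_2**2*x_3**3 - 2*x_2**2*x_3 - x_2*x_3**2 + x_2*x_3 - 2*x_2}.

Buchberger on the second generating set:
h_1 = x_1*x_2*x_3 - 2*x_1*x_3**2 + 2*x_1 + 2*x_2**2*x_3 + x_2**2 - 2*x_2 + 2*x_3 + 1, LT = x_1*x_2*x_3.
h_2 = 2*x_1*x_2*x_3 + x_1*x_3**2 - x_1 - x_2**2*x_3 + 2*x_2**2 - x_3 - 2, LT = x_1*x_2*x_3.

S(h_1,h_2): lcm = x_1*x_2*x_3. S = -2*x_2 + 2.
  leading term x_2: no divisor's leading term divides it; move -2*x_2 to the remainder.
  leading term 1: no divisor's leading term divides it; move 2 to the remainder.
  remainder -2*x_2 + 2 ≠ 0; add k_3 = -2*x_2 + 2 to the basis.

S(h_1,k_3): lcm = x_1*x_2*x_3. S = -2*x_1*x_3**2 + x_1*x_3 + 2*x_1 + 2*x_2**2*x_3 + x_2**2 - 2*x_2 + 2*x_3 + 1.
  leading term x_1*x_3**2: no divisor's leading term divides it; move -2*x_1*x_3**2 to the remainder.
  leading term x_1*x_3: no divisor's leading term divides it; move x_1*x_3 to the remainder.
  leading term x_1: no divisor's leading term divides it; move 2*x_1 to the remainder.
  leading term x_2**2*x_3: subtract (-x_2*x_3)·k_3 from 2*x_2**2*x_3 + x_2**2 - 2*x_2 + 2*x_3 + 1 → x_2**2 + 2*x_2*x_3 - 2*x_2 + 2*x_3 + 1
  leading term x_2**2: subtract (2*x_2)·k_3 from x_2**2 + 2*x_2*x_3 - 2*x_2 + 2*x_3 + 1 → 2*x_2*x_3 - x_2 + 2*x_3 + 1
  leading term x_2*x_3: subtract (-x_3)·k_3 from 2*x_2*x_3 - x_2 + 2*x_3 + 1 → -x_2 - x_3 + 1
  leading term x_2: subtract (-2)·k_3 from -x_2 - x_3 + 1 → -x_3
  leading term x_3: no divisor's leading term divides it; move -x_3 to the remainder.
  remainder -2*x_1*x_3**2 + x_1*x_3 + 2*x_1 - x_3 ≠ 0; add k_4 = -2*x_1*x_3**2 + x_1*x_3 + 2*x_1 - x_3 to the basis.

The other S-polynomials (S(h_2,k_3), S(h_1,k_4), S(h_2,k_4), S(k_3,k_4)) all reduce to 0 modulo the current basis, so we have a Gröbner basis.
Inter-reduce: drop elements whose leading term is divisible by another's, tail-reduce, and make monic.
Reduced Gröbner basis: {x_1*x_3**2 + 2*x_1*x_3 - x_1 - 2*x_3, x_2 - 1}.

The bases are distinct; the ideals are different.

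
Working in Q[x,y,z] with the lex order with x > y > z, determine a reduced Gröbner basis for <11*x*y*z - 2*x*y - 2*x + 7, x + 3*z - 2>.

f_1 = 11*x*y*z - 2*x*y - 2*x + 7, LT = x*y*z.
f_2 = x + 3*z - 2, LT = x.

S(f_1,f_2): lcm = x*y*z. S = -2/11*x*y - 2/11*x - 3*y*z**2 + 2*y*z + 7/11.
  reduce S modulo (f_1, f_2):
  remainder -3*y*z**2 + 28/11*y*z - 4/11*y + 6/11*z + 3/11 ≠ 0; add g_3 = -3*y*z**2 + 28/11*y*z - 4/11*y + 6/11*z + 3/11 to the basis.

The other S-polynomials (S(f_1,g_3), S(f_2,g_3)) all reduce to 0 modulo the current basis, so we have a Gröbner basis.
Inter-reduce: drop elements whose leading term is divisible by another's, tail-reduce, and make monic.

G = {x + 3*z - 2, y*z**2 - 28/33*y*z + 4/33*y - 2/11*z - 1/11}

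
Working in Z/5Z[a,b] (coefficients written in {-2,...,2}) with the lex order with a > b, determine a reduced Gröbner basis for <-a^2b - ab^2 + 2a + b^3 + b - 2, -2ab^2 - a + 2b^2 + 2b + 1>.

f_1 = -a^2b - ab^2 + 2a + b^3 + b - 2, LT = a^2b.
f_2 = -2ab^2 - a + 2b^2 + 2b + 1, LT = ab^2.

S(f_1,f_2): lcm = a^2b^2. S = 2a^2 + ab^3 + ab^2 - ab - 2a - b^4 - b^2 + 2b.
  reduce S modulo (f_1, f_2):
  remainder 2a^2 + ab - b^4 + b^3 + b^2 + b - 2 ≠ 0; add g_3 = 2a^2 + ab - b^4 + b^3 + b^2 + b - 2 to the basis.

S(f_1,g_3): lcm = a^2b. S = -2ab^2 - 2a - 2b^5 + 2b^4 + b^3 + 2b^2 + 2.
  reduce S modulo (f_1, f_2, g_3):
  remainder -a - 2b^5 + 2b^4 + b^3 - 2b + 1 ≠ 0; add g_4 = -a - 2b^5 + 2b^4 + b^3 - 2b + 1 to the basis.

S(f_2,g_4): lcm = ab^2. S = -2a - 2b^7 + 2b^6 + b^5 - 2b^3 - b + 2.
  reduce S modulo (f_1, f_2, g_3, g_4):
  remainder -2b^7 + 2b^6 + b^4 + b^3 - 2b ≠ 0; add g_5 = -2b^7 + 2b^6 + b^4 + b^3 - 2b to the basis.

The other S-polynomials (S(f_2,g_3), S(f_1,g_4), S(g_3,g_4), S(f_1,g_5), S(f_2,g_5), S(g_3,g_5), S(g_4,g_5)) all reduce to 0 modulo the current basis, so we have a Gröbner basis.
Inter-reduce: drop elements whose leading term is divisible by another's, tail-reduce, and make monic.

G = {a + 2b^5 - 2b^4 - b^3 + 2b - 1, b^7 - b^6 + 2b^4 + 2b^3 + b}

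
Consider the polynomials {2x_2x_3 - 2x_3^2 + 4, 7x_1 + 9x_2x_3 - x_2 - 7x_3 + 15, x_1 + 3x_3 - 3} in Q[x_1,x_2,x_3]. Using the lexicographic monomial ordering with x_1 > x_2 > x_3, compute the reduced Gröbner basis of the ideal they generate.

f_1 = 2x_2x_3 - 2x_3^2 + 4, LT = x_2x_3.
f_2 = 7x_1 + 9x_2x_3 - x_2 - 7x_3 + 15, LT = x_1.
f_3 = x_1 + 3x_3 - 3, LT = x_1.

S(f_2,f_3): lcm = x_1. S = 9/7x_2x_3 - 1/7x_2 - 4x_3 + 36/7.
  leading term x_2x_3: subtract (9/14)·f_1 from 9/7x_2x_3 - 1/7x_2 - 4x_3 + 36/7 → -1/7x_2 + 9/7x_3^2 - 4x_3 + 18/7
  leading term x_2: no divisor's leading term divides it; move -1/7x_2 to the remainder.
  leading term x_3^2: no divisor's leading term divides it; move 9/7x_3^2 to the remainder.
  leading term x_3: no divisor's leading term divides it; move -4x_3 to the remainder.
  leading term 1: no divisor's leading term divides it; move 18/7 to the remainder.
  remainder -1/7x_2 + 9/7x_3^2 - 4x_3 + 18/7 ≠ 0; add g_4 = -1/7x_2 + 9/7x_3^2 - 4x_3 + 18/7 to the basis.

S(f_1,g_4): lcm = x_2x_3. S = 9x_3^3 - 29x_3^2 + 18x_3 + 2.
  leading term x_3^3: no divisor's leading term divides it; move 9x_3^3 to the remainder.
  leading term x_3^2: no divisor's leading term divides it; move -29x_3^2 to the remainder.
  leading term x_3: no divisor's leading term divides it; move 18x_3 to the remainder.
  leading term 1: no divisor's leading term divides it; move 2 to the remainder.
  remainder 9x_3^3 - 29x_3^2 + 18x_3 + 2 ≠ 0; add g_5 = 9x_3^3 - 29x_3^2 + 18x_3 + 2 to the basis.

The other S-polynomials (S(f_1,f_2), S(f_1,f_3), S(f_2,g_4), S(f_3,g_4), S(f_1,g_5), S(f_2,g_5), S(f_3,g_5), S(g_4,g_5)) all reduce to 0 modulo the current basis, so we have a Gröbner basis.
Inter-reduce: drop elements whose leading term is divisible by another's, tail-reduce, and make monic.

G = {x_1 + 3x_3 - 3, x_2 - 9x_3^2 + 28x_3 - 18, x_3^3 - 29/9x_3^2 + 2x_3 + 2/9}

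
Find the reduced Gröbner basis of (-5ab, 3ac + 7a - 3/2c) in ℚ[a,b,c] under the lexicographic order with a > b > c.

The reduced Gröbner basis is the canonical form of the ideal for this ordering.

f_1 = -5ab, LT = ab.
f_2 = 3ac + 7a - 3/2c, LT = ac.

S(f_1,f_2): lcm = abc. S = -7/3ab + ½bc.
  reduce S modulo (f_1, f_2):
  remainder ½bc ≠ 0; add g_3 = ½bc to the basis.

The other S-polynomials (S(f_1,g_3), S(f_2,g_3)) all reduce to 0 modulo the current basis, so we have a Gröbner basis.

G = {ab, ac + 7/3a - ½c, bc}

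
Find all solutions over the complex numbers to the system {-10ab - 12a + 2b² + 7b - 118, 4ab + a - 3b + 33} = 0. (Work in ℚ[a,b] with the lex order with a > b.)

Compute a lex Gröbner basis by Buchberger's algorithm.
f_1 = -10ab - 12a + 2b² + 7b - 118, LT = ab.
f_2 = 4ab + a - 3b + 33, LT = ab.

S(f_1,f_2): lcm = ab. S = 19/20a - ⅕b² + 1/20b + 71/20.
  leading term a: no divisor's leading term divides it; move 19/20a to the remainder.
  leading term b²: no divisor's leading term divides it; move -⅕b² to the remainder.
  leading term b: no divisor's leading term divides it; move 1/20b to the remainder.
  leading term 1: no divisor's leading term divides it; move 71/20 to the remainder.
  remainder 19/20a - ⅕b² + 1/20b + 71/20 ≠ 0; add h_3 = 19/20a - ⅕b² + 1/20b + 71/20 to the basis.

S(f_1,h_3): lcm = ab. S = 6/5a + 4/19b³ - 24/95b² - 843/190b + 59/5.
  leading term a: subtract (24/19)·h_3 from 6/5a + 4/19b³ - 24/95b² - 843/190b + 59/5 → 4/19b³ - 9/2b + 139/19
  leading term b³: no divisor's leading term divides it; move 4/19b³ to the remainder.
  leading term b: no divisor's leading term divides it; move -9/2b to the remainder.
  leading term 1: no divisor's leading term divides it; move 139/19 to the remainder.
  remainder 4/19b³ - 9/2b + 139/19 ≠ 0; add h_4 = 4/19b³ - 9/2b + 139/19 to the basis.

The other S-polynomials (S(f_2,h_3), S(f_1,h_4), S(f_2,h_4), S(h_3,h_4)) all reduce to 0 modulo the current basis, so we have a Gröbner basis.
Inter-reduce: drop elements whose leading term is divisible by another's, tail-reduce, and make monic.
Reduced Gröbner basis: {a - 4/19b² + 1/19b + 71/19, b³ - 171/8b + 139/4}.

Since the basis is lex-ordered, b³ - 171/8b + 139/4 is univariate in b. Its roots are {2, -1 + 7*sqrt(6)/4, -7*sqrt(6)/4 - 1}. Back-substituting each root into the other basis elements fixes the other coordinates.
  b = 2: the earlier basis element becomes a + 3 = 0, giving a = -3 — point (-3, 2).
  b = -1 + 7*sqrt(6)/4: the earlier basis element becomes a - 15/38 + 63*sqrt(6)/76 = 0, giving a = 15/38 - 63*sqrt(6)/76 — point (15/38 - 63*sqrt(6)/76, -1 + 7*sqrt(6)/4).
  b = -7*sqrt(6)/4 - 1: the earlier basis element becomes a - 63*sqrt(6)/76 - 15/38 = 0, giving a = 15/38 + 63*sqrt(6)/76 — point (15/38 + 63*sqrt(6)/76, -7*sqrt(6)/4 - 1).

{(-3, 2), (15/38 - 63*sqrt(6)/76, -1 + 7*sqrt(6)/4), (15/38 + 63*sqrt(6)/76, -7*sqrt(6)/4 - 1)}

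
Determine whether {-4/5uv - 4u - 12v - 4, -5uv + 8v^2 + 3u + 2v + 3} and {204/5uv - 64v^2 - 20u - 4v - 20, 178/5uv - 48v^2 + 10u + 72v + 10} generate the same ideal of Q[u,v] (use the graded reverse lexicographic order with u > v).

Two ideals are equal iff their reduced Gröbner bases coincide (the reduced basis is unique for a fixed ordering).
Buchberger on the first generating set:
f_1 = -4/5uv - 4u - 12v - 4, LT = uv.
f_2 = -5uv + 8v^2 + 3u + 2v + 3, LT = uv.

S(f_1,f_2): lcm = uv. S = 8/5v^2 + 28/5u + 77/5v + 28/5.
  leading term v^2: no divisor's leading term divides it; move 8/5v^2 to the remainder.
  leading term u: no divisor's leading term divides it; move 28/5u to the remainder.
  leading term v: no divisor's leading term divides it; move 77/5v to the remainder.
  leading term 1: no divisor's leading term divides it; move 28/5 to the remainder.
  remainder 8/5v^2 + 28/5u + 77/5v + 28/5 ≠ 0; add g_3 = 8/5v^2 + 28/5u + 77/5v + 28/5 to the basis.

S(f_1,g_3): lcm = uv^2. S = -7/2u^2 - 37/8uv + 15v^2 - 7/2u + 5v.
  leading term u^2: no divisor's leading term divides it; move -7/2u^2 to the remainder.
  leading term uv: subtract (185/32)·f_1 from -37/8uv + 15v^2 - 7/2u + 5v → 15v^2 + 157/8u + 595/8v + 185/8
  leading term v^2: subtract (75/8)·g_3 from 15v^2 + 157/8u + 595/8v + 185/8 → -263/8u - 70v - 235/8
  leading term u: no divisor's leading term divides it; move -263/8u to the remainder.
  leading term v: no divisor's leading term divides it; move -70v to the remainder.
  leading term 1: no divisor's leading term divides it; move -235/8 to the remainder.
  remainder -7/2u^2 - 263/8u - 70v - 235/8 ≠ 0; add g_4 = -7/2u^2 - 263/8u - 70v - 235/8 to the basis.

The other S-polynomials (S(f_2,g_3), S(f_1,g_4), S(f_2,g_4), S(g_3,g_4)) all reduce to 0 modulo the current basis, so we have a Gröbner basis.
Inter-reduce: drop elements whose leading term is divisible by another's, tail-reduce, and make monic.
Reduced Gröbner basis: {u^2 + 263/28u + 20v + 235/28, uv + 5u + 15v + 5, v^2 + 7/2u + 77/8v + 7/2}.

Buchberger on the second generating set:
h_1 = 204/5uv - 64v^2 - 20u - 4v - 20, LT = uv.
h_2 = 178/5uv - 48v^2 + 10u + 72v + 10, LT = uv.

S(h_1,h_2): lcm = uv. S = -1000/4539v^2 - 3500/4539u - 9625/4539v - 3500/4539.
  leading term v^2: no divisor's leading term divides it; move -1000/4539v^2 to the remainder.
  leading term u: no divisor's leading term divides it; move -3500/4539u to the remainder.
  leading term v: no divisor's leading term divides it; move -9625/4539v to the remainder.
  leading term 1: no divisor's leading term divides it; move -3500/4539 to the remainder.
  remainder -1000/4539v^2 - 3500/4539u - 9625/4539v - 3500/4539 ≠ 0; add k_3 = -1000/4539v^2 - 3500/4539u - 9625/4539v - 3500/4539 to the basis.

S(h_1,k_3): lcm = uv^2. S = -80/51v^3 - 7/2u^2 - 4127/408uv - 5/51v^2 - 7/2u - 25/51v.
  leading term v^3: subtract (178/25v)·k_3 from -80/51v^3 - 7/2u^2 - 4127/408uv - 5/51v^2 - 7/2u - 25/51v → -7/2u^2 - 37/8uv + 15v^2 - 7/2u + 5v
  leading term u^2: no divisor's leading term divides it; move -7/2u^2 to the remainder.
  leading term uv: subtract (-185/1632)·h_1 from -37/8uv + 15v^2 - 7/2u + 5v → 395/51v^2 - 2353/408u + 1855/408v - 925/408
  leading term v^2: subtract (-7031/200)·k_3 from 395/51v^2 - 2353/408u + 1855/408v - 925/408 → -263/8u - 70v - 235/8
  leading term u: no divisor's leading term divides it; move -263/8u to the remainder.
  leading term v: no divisor's leading term divides it; move -70v to the remainder.
  leading term 1: no divisor's leading term divides it; move -235/8 to the remainder.
  remainder -7/2u^2 - 263/8u - 70v - 235/8 ≠ 0; add k_4 = -7/2u^2 - 263/8u - 70v - 235/8 to the basis.

The other S-polynomials (S(h_2,k_3), S(h_1,k_4), S(h_2,k_4), S(k_3,k_4)) all reduce to 0 modulo the current basis, so we have a Gröbner basis.
Inter-reduce: drop elements whose leading term is divisible by another's, tail-reduce, and make monic.
Reduced Gröbner basis: {u^2 + 263/28u + 20v + 235/28, uv + 5u + 15v + 5, v^2 + 7/2u + 77/8v + 7/2}.

Same reduced basis, so the two generating sets span the same ideal.

Yes, the ideals are equal.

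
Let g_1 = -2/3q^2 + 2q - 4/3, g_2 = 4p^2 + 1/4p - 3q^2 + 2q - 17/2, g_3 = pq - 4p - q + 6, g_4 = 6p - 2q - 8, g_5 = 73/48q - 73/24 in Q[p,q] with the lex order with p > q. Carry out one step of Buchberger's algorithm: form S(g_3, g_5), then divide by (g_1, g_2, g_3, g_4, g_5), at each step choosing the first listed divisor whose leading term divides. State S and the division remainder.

lcm(LM(g_3), LM(g_5)) = pq.
S = (lcm/LT(g_3))·g_3 − (lcm/LT(g_5))·g_5 = -2p - q + 6.
Reduce S modulo (g_1, g_2, g_3, g_4, g_5) in that order:
  leading term p: subtract (-1/3)·g_4 from -2p - q + 6 → -5/3q + 10/3
  leading term q: subtract (-80/73)·g_5 from -5/3q + 10/3 → 0
The remainder is 0, so this S-polynomial contributes no new basis element.

S(g_3, g_5) = -2p - q + 6; remainder on division = 0.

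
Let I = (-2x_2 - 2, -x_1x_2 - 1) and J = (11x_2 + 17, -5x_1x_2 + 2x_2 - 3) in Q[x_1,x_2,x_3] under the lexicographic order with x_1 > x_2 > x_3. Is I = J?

No, the ideals differ.

Two ideals are equal iff their reduced Gröbner bases coincide (the reduced basis is unique for a fixed ordering).
Buchberger on the first generating set:
f_1 = -2x_2 - 2, LT = x_2.
f_2 = -x_1x_2 - 1, LT = x_1x_2.

S(f_1,f_2): lcm = x_1x_2. S = x_1 - 1.
  leading term x_1: no divisor's leading term divides it; move x_1 to the remainder.
  leading term 1: no divisor's leading term divides it; move -1 to the remainder.
  remainder x_1 - 1 ≠ 0; add g_3 = x_1 - 1 to the basis.

The other S-polynomials (S(f_1,g_3), S(f_2,g_3)) all reduce to 0 modulo the current basis, so we have a Gröbner basis.
Inter-reduce: drop elements whose leading term is divisible by another's, tail-reduce, and make monic.
Reduced Gröbner basis: {x_1 - 1, x_2 + 1}.

Buchberger on the second generating set:
h_1 = 11x_2 + 17, LT = x_2.
h_2 = -5x_1x_2 + 2x_2 - 3, LT = x_1x_2.

S(h_1,h_2): lcm = x_1x_2. S = 17/11x_1 + 2/5x_2 - 3/5.
  leading term x_1: no divisor's leading term divides it; move 17/11x_1 to the remainder.
  leading term x_2: subtract (2/55)·h_1 from 2/5x_2 - 3/5 → -67/55
  leading term 1: no divisor's leading term divides it; move -67/55 to the remainder.
  remainder 17/11x_1 - 67/55 ≠ 0; add k_3 = 17/11x_1 - 67/55 to the basis.

The other S-polynomials (S(h_1,k_3), S(h_2,k_3)) all reduce to 0 modulo the current basis, so we have a Gröbner basis.
Inter-reduce: drop elements whose leading term is divisible by another's, tail-reduce, and make monic.
Reduced Gröbner basis: {x_1 - 67/85, x_2 + 17/11}.

Since the reduced bases disagree, the two ideals are not the same.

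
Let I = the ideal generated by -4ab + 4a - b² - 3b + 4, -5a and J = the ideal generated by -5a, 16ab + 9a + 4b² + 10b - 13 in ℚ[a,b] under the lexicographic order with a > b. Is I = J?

Two ideals are equal iff their reduced Gröbner bases coincide (the reduced basis is unique for a fixed ordering).
Buchberger on the first generating set:
f_1 = -4ab + 4a - b² - 3b + 4, LT = ab.
f_2 = -5a, LT = a.

S(f_1,f_2): lcm = ab. S = -a + ¼b² + ¾b - 1.
  reduce S modulo (f_1, f_2):
  remainder ¼b² + ¾b - 1 ≠ 0; add g_3 = ¼b² + ¾b - 1 to the basis.

The other S-polynomials (S(f_1,g_3), S(f_2,g_3)) all reduce to 0 modulo the current basis, so we have a Gröbner basis.
Inter-reduce: drop elements whose leading term is divisible by another's, tail-reduce, and make monic.
Reduced Gröbner basis: {a, b² + 3b - 4}.

Buchberger on the second generating set:
h_1 = -5a, LT = a.
h_2 = 16ab + 9a + 4b² + 10b - 13, LT = ab.

S(h_1,h_2): lcm = ab. S = -9/16a - ¼b² - ⅝b + 13/16.
  reduce S modulo (h_1, h_2):
  remainder -¼b² - ⅝b + 13/16 ≠ 0; add k_3 = -¼b² - ⅝b + 13/16 to the basis.

The other S-polynomials (S(h_1,k_3), S(h_2,k_3)) all reduce to 0 modulo the current basis, so we have a Gröbner basis.
Inter-reduce: drop elements whose leading term is divisible by another's, tail-reduce, and make monic.
Reduced Gröbner basis: {a, b² + 5/2b - 13/4}.

The bases are distinct; the ideals are different.

No, the ideals differ.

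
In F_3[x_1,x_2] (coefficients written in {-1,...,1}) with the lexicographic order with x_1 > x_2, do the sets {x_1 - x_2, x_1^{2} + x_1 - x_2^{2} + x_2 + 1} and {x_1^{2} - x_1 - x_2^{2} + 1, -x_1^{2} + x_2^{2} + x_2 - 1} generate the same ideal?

Since reduced Gröbner bases are canonical representatives of ideals under a given ordering, it suffices to compute and compare them.
Buchberger on the first generating set:
f_1 = x_1 - x_2, LT = x_1.
f_2 = x_1^{2} + x_1 - x_2^{2} + x_2 + 1, LT = x_1^{2}.

S(f_1,f_2): lcm = x_1^{2}. S = -x_1x_2 - x_1 + x_2^{2} - x_2 - 1.
  reduce S modulo (f_1, f_2):
  remainder x_2 - 1 ≠ 0; add g_3 = x_2 - 1 to the basis.

The other S-polynomials (S(f_1,g_3), S(f_2,g_3)) all reduce to 0 modulo the current basis, so we have a Gröbner basis.
Inter-reduce: drop elements whose leading term is divisible by another's, tail-reduce, and make monic.
Reduced Gröbner basis: {x_1 - 1, x_2 - 1}.

Buchberger on the second generating set:
h_1 = x_1^{2} - x_1 - x_2^{2} + 1, LT = x_1^{2}.
h_2 = -x_1^{2} + x_2^{2} + x_2 - 1, LT = x_1^{2}.

S(h_1,h_2): lcm = x_1^{2}. S = -x_1 + x_2.
  reduce S modulo (h_1, h_2):
  remainder -x_1 + x_2 ≠ 0; add k_3 = -x_1 + x_2 to the basis.

S(h_1,k_3): lcm = x_1^{2}. S = x_1x_2 - x_1 - x_2^{2} + 1.
  reduce S modulo (h_1, h_2, k_3):
  remainder -x_2 + 1 ≠ 0; add k_4 = -x_2 + 1 to the basis.

The other S-polynomials (S(h_2,k_3), S(h_1,k_4), S(h_2,k_4), S(k_3,k_4)) all reduce to 0 modulo the current basis, so we have a Gröbner basis.
Inter-reduce: drop elements whose leading term is divisible by another's, tail-reduce, and make monic.
Reduced Gröbner basis: {x_1 - 1, x_2 - 1}.

The two bases agree; hence the ideals are identical.

Yes, the ideals are equal.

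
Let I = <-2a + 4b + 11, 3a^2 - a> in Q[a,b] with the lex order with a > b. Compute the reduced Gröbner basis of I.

G = {a - 2b - 11/2, b^2 + 16/3b + 341/48}

f_1 = -2a + 4b + 11, LT = a.
f_2 = 3a^2 - a, LT = a^2.

S(f_1,f_2): lcm = a^2. S = -2ab - 31/6a.
  reduce S modulo (f_1, f_2):
  remainder -4b^2 - 64/3b - 341/12 ≠ 0; add g_3 = -4b^2 - 64/3b - 341/12 to the basis.

The other S-polynomials (S(f_1,g_3), S(f_2,g_3)) all reduce to 0 modulo the current basis, so we have a Gröbner basis.
Inter-reduce: drop elements whose leading term is divisible by another's, tail-reduce, and make monic.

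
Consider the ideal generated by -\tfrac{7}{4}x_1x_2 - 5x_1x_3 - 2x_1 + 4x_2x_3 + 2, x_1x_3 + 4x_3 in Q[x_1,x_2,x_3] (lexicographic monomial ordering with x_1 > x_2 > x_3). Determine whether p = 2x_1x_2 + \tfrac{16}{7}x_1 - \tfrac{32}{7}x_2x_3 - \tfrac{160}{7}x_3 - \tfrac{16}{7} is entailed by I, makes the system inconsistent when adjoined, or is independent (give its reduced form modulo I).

2x_1x_2 + \tfrac{16}{7}x_1 - \tfrac{32}{7}x_2x_3 - \tfrac{160}{7}x_3 - \tfrac{16}{7} lies in I (it reduces to 0).

First compute the reduced Gröbner basis of I by Buchberger's algorithm.
f_1 = -\tfrac{7}{4}x_1x_2 - 5x_1x_3 - 2x_1 + 4x_2x_3 + 2, LT = x_1x_2.
f_2 = x_1x_3 + 4x_3, LT = x_1x_3.

S(f_1,f_2): lcm = x_1x_2x_3. S = \tfrac{20}{7}x_1x_3^{2} + \tfrac{8}{7}x_1x_3 - \tfrac{16}{7}x_2x_3^{2} - 4x_2x_3 - \tfrac{8}{7}x_3.
  leading term x_1x_3^{2}: subtract (\tfrac{20}{7}x_3)·f_2 from \tfrac{20}{7}x_1x_3^{2} + \tfrac{8}{7}x_1x_3 - \tfrac{16}{7}x_2x_3^{2} - 4x_2x_3 - \tfrac{8}{7}x_3 → \tfrac{8}{7}x_1x_3 - \tfrac{16}{7}x_2x_3^{2} - 4x_2x_3 - \tfrac{80}{7}x_3^{2} - \tfrac{8}{7}x_3
  leading term x_1x_3: subtract (\tfrac{8}{7})·f_2 from \tfrac{8}{7}x_1x_3 - \tfrac{16}{7}x_2x_3^{2} - 4x_2x_3 - \tfrac{80}{7}x_3^{2} - \tfrac{8}{7}x_3 → -\tfrac{16}{7}x_2x_3^{2} - 4x_2x_3 - \tfrac{80}{7}x_3^{2} - \tfrac{40}{7}x_3
  leading term x_2x_3^{2}: no divisor's leading term divides it; move -\tfrac{16}{7}x_2x_3^{2} to the remainder.
  leading term x_2x_3: no divisor's leading term divides it; move -4x_2x_3 to the remainder.
  leading term x_3^{2}: no divisor's leading term divides it; move -\tfrac{80}{7}x_3^{2} to the remainder.
  leading term x_3: no divisor's leading term divides it; move -\tfrac{40}{7}x_3 to the remainder.
  remainder -\tfrac{16}{7}x_2x_3^{2} - 4x_2x_3 - \tfrac{80}{7}x_3^{2} - \tfrac{40}{7}x_3 ≠ 0; add h_3 = -\tfrac{16}{7}x_2x_3^{2} - 4x_2x_3 - \tfrac{80}{7}x_3^{2} - \tfrac{40}{7}x_3 to the basis.

S(f_1,h_3): lcm = x_1x_2x_3^{2}. S = -\tfrac{7}{4}x_1x_2x_3 + \tfrac{20}{7}x_1x_3^{3} - \tfrac{27}{7}x_1x_3^{2} - \tfrac{5}{2}x_1x_3 - \tfrac{16}{7}x_2x_3^{3} - \tfrac{8}{7}x_3^{2}.
  leading term x_1x_2x_3: subtract (x_3)·f_1 from -\tfrac{7}{4}x_1x_2x_3 + \tfrac{20}{7}x_1x_3^{3} - \tfrac{27}{7}x_1x_3^{2} - \tfrac{5}{2}x_1x_3 - \tfrac{16}{7}x_2x_3^{3} - \tfrac{8}{7}x_3^{2} → \tfrac{20}{7}x_1x_3^{3} + \tfrac{8}{7}x_1x_3^{2} - \tfrac{1}{2}x_1x_3 - \tfrac{16}{7}x_2x_3^{3} - 4x_2x_3^{2} - \tfrac{8}{7}x_3^{2} - 2x_3
  leading term x_1x_3^{3}: subtract (\tfrac{20}{7}x_3^{2})·f_2 from \tfrac{20}{7}x_1x_3^{3} + \tfrac{8}{7}x_1x_3^{2} - \tfrac{1}{2}x_1x_3 - \tfrac{16}{7}x_2x_3^{3} - 4x_2x_3^{2} - \tfrac{8}{7}x_3^{2} - 2x_3 → \tfrac{8}{7}x_1x_3^{2} - \tfrac{1}{2}x_1x_3 - \tfrac{16}{7}x_2x_3^{3} - 4x_2x_3^{2} - \tfrac{80}{7}x_3^{3} - \tfrac{8}{7}x_3^{2} - 2x_3
  leading term x_1x_3^{2}: subtract (\tfrac{8}{7}x_3)·f_2 from \tfrac{8}{7}x_1x_3^{2} - \tfrac{1}{2}x_1x_3 - \tfrac{16}{7}x_2x_3^{3} - 4x_2x_3^{2} - \tfrac{80}{7}x_3^{3} - \tfrac{8}{7}x_3^{2} - 2x_3 → -\tfrac{1}{2}x_1x_3 - \tfrac{16}{7}x_2x_3^{3} - 4x_2x_3^{2} - \tfrac{80}{7}x_3^{3} - \tfrac{40}{7}x_3^{2} - 2x_3
  leading term x_1x_3: subtract (-\tfrac{1}{2})·f_2 from -\tfrac{1}{2}x_1x_3 - \tfrac{16}{7}x_2x_3^{3} - 4x_2x_3^{2} - \tfrac{80}{7}x_3^{3} - \tfrac{40}{7}x_3^{2} - 2x_3 → -\tfrac{16}{7}x_2x_3^{3} - 4x_2x_3^{2} - \tfrac{80}{7}x_3^{3} - \tfrac{40}{7}x_3^{2}
  leading term x_2x_3^{3}: subtract (x_3)·h_3 from -\tfrac{16}{7}x_2x_3^{3} - 4x_2x_3^{2} - \tfrac{80}{7}x_3^{3} - \tfrac{40}{7}x_3^{2} → 0
  remainder 0.

S(f_2,h_3): lcm = x_1x_2x_3^{2}. S = -\tfrac{7}{4}x_1x_2x_3 - 5x_1x_3^{2} - \tfrac{5}{2}x_1x_3 + 4x_2x_3^{2}.
  leading term x_1x_2x_3: subtract (x_3)·f_1 from -\tfrac{7}{4}x_1x_2x_3 - 5x_1x_3^{2} - \tfrac{5}{2}x_1x_3 + 4x_2x_3^{2} → -\tfrac{1}{2}x_1x_3 - 2x_3
  leading term x_1x_3: subtract (-\tfrac{1}{2})·f_2 from -\tfrac{1}{2}x_1x_3 - 2x_3 → 0
  remainder 0.

Every S-polynomial of the final basis reduces to 0, so we have a Gröbner basis.
Inter-reduce: drop elements whose leading term is divisible by another's, tail-reduce, and make monic.
Reduced Gröbner basis: {x_1x_2 + \tfrac{8}{7}x_1 - \tfrac{16}{7}x_2x_3 - \tfrac{80}{7}x_3 - \tfrac{8}{7}, x_1x_3 + 4x_3, x_2x_3^{2} + \tfrac{7}{4}x_2x_3 + 5x_3^{2} + \tfrac{5}{2}x_3}.
Label its elements g_1 = x_1x_2 + \tfrac{8}{7}x_1 - \tfrac{16}{7}x_2x_3 - \tfrac{80}{7}x_3 - \tfrac{8}{7}, g_2 = x_1x_3 + 4x_3, g_3 = x_2x_3^{2} + \tfrac{7}{4}x_2x_3 + 5x_3^{2} + \tfrac{5}{2}x_3.

Reduce p = 2x_1x_2 + \tfrac{16}{7}x_1 - \tfrac{32}{7}x_2x_3 - \tfrac{160}{7}x_3 - \tfrac{16}{7} modulo G:
  leading term x_1x_2: subtract (2)·g_1 from 2x_1x_2 + \tfrac{16}{7}x_1 - \tfrac{32}{7}x_2x_3 - \tfrac{160}{7}x_3 - \tfrac{16}{7} → 0
  normal form = 0.
Since the normal form is 0, p ∈ I.

The remainder on division by a Gröbner basis is unique — it is the normal form.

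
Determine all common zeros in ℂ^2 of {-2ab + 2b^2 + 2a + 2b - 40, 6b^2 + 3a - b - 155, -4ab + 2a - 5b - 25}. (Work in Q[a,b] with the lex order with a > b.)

Compute a lex Gröbner basis by Buchberger's algorithm.
f_1 = -2ab + 2a + 2b^2 + 2b - 40, LT = ab.
f_2 = 3a + 6b^2 - b - 155, LT = a.
f_3 = -4ab + 2a - 5b - 25, LT = ab.

S(f_1,f_2): lcm = ab. S = -a - 2b^3 - 2/3b^2 + 152/3b + 20.
  reduce S modulo (f_1, f_2, f_3):
  remainder -2b^3 + 4/3b^2 + 151/3b - 95/3 ≠ 0; add h_4 = -2b^3 + 4/3b^2 + 151/3b - 95/3 to the basis.

S(f_1,f_3): lcm = ab. S = -1/2a - b^2 - 9/4b + 55/4.
  reduce S modulo (f_1, f_2, f_3, h_4):
  remainder -29/12b - 145/12 ≠ 0; add h_5 = -29/12b - 145/12 to the basis.

The other S-polynomials (S(f_2,f_3), S(f_1,h_4), S(f_2,h_4), S(f_3,h_4), S(f_1,h_5), S(f_2,h_5), S(f_3,h_5), S(h_4,h_5)) all reduce to 0 modulo the current basis, so we have a Gröbner basis.
Inter-reduce: drop elements whose leading term is divisible by another's, tail-reduce, and make monic.
Reduced Gröbner basis: {a, b + 5}.

Since the basis is lex-ordered, b + 5 is univariate in b. Its roots are {-5}. Back-substituting each root into the other basis elements fixes the other coordinates.
  b = -5: the earlier basis element becomes a = 0, giving a = 0 — point (0, -5).

{(0, -5)}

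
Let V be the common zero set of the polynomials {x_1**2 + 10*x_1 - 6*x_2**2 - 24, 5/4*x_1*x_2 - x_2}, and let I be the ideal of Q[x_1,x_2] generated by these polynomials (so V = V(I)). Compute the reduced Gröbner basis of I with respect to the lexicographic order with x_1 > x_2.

G = {x_1**2 + 10*x_1 - 6*x_2**2 - 24, x_1*x_2 - 4/5*x_2, x_2**3 + 64/25*x_2}

The reduced Gröbner basis is the canonical form of the ideal for this ordering.

f_1 = x_1**2 + 10*x_1 - 6*x_2**2 - 24, LT = x_1**2.
f_2 = 5/4*x_1*x_2 - x_2, LT = x_1*x_2.

S(f_1,f_2): lcm = x_1**2*x_2. S = 54/5*x_1*x_2 - 6*x_2**3 - 24*x_2.
  reduce S modulo (f_1, f_2):
  remainder -6*x_2**3 - 384/25*x_2 ≠ 0; add g_3 = -6*x_2**3 - 384/25*x_2 to the basis.

The other S-polynomials (S(f_1,g_3), S(f_2,g_3)) all reduce to 0 modulo the current basis, so we have a Gröbner basis.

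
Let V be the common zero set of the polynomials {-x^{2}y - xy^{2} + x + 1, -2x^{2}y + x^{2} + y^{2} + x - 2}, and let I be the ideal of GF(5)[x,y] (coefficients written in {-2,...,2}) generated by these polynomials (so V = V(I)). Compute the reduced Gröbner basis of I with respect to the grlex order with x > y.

f_1 = -x^{2}y - xy^{2} + x + 1, LT = x^{2}y.
f_2 = -2x^{2}y + x^{2} + y^{2} + x - 2, LT = x^{2}y.

S(f_1,f_2): lcm = x^{2}y. S = xy^{2} - 2x^{2} - 2y^{2} + 2x - 2.
  leading term xy^{2}: no divisor's leading term divides it; move xy^{2} to the remainder.
  leading term x^{2}: no divisor's leading term divides it; move -2x^{2} to the remainder.
  leading term y^{2}: no divisor's leading term divides it; move -2y^{2} to the remainder.
  leading term x: no divisor's leading term divides it; move 2x to the remainder.
  leading term 1: no divisor's leading term divides it; move -2 to the remainder.
  remainder xy^{2} - 2x^{2} - 2y^{2} + 2x - 2 ≠ 0; add g_3 = xy^{2} - 2x^{2} - 2y^{2} + 2x - 2 to the basis.

S(f_1,g_3): lcm = x^{2}y^{2}. S = xy^{3} + 2x^{3} + 2xy^{2} - 2x^{2} - xy + 2x - y.
  leading term xy^{3}: subtract (y)·g_3 from xy^{3} + 2x^{3} + 2xy^{2} - 2x^{2} - xy + 2x - y → 2x^{3} + 2x^{2}y + 2xy^{2} + 2y^{3} - 2x^{2} + 2xy + 2x + y
  leading term x^{3}: no divisor's leading term divides it; move 2x^{3} to the remainder.
  leading term x^{2}y: subtract (-2)·f_1 from 2x^{2}y + 2xy^{2} + 2y^{3} - 2x^{2} + 2xy + 2x + y → 2y^{3} - 2x^{2} + 2xy - x + y + 2
  leading term y^{3}: no divisor's leading term divides it; move 2y^{3} to the remainder.
  leading term x^{2}: no divisor's leading term divides it; move -2x^{2} to the remainder.
  leading term xy: no divisor's leading term divides it; move 2xy to the remainder.
  leading term x: no divisor's leading term divides it; move -x to the remainder.
  leading term y: no divisor's leading term divides it; move y to the remainder.
  leading term 1: no divisor's leading term divides it; move 2 to the remainder.
  remainder 2x^{3} + 2y^{3} - 2x^{2} + 2xy - x + y + 2 ≠ 0; add g_4 = 2x^{3} + 2y^{3} - 2x^{2} + 2xy - x + y + 2 to the basis.

S(f_1,g_4): lcm = x^{3}y. S = x^{2}y^{2} - y^{4} + x^{2}y - xy^{2} - x^{2} - 2xy + 2y^{2} - x - y.
  leading term x^{2}y^{2}: subtract (-y)·f_1 from x^{2}y^{2} - y^{4} + x^{2}y - xy^{2} - x^{2} - 2xy + 2y^{2} - x - y → -xy^{3} - y^{4} + x^{2}y - xy^{2} - x^{2} - xy + 2y^{2} - x
  leading term xy^{3}: subtract (-y)·g_3 from -xy^{3} - y^{4} + x^{2}y - xy^{2} - x^{2} - xy + 2y^{2} - x → -y^{4} - x^{2}y - xy^{2} - 2y^{3} - x^{2} + xy + 2y^{2} - x - 2y
  leading term y^{4}: no divisor's leading term divides it; move -y^{4} to the remainder.
  leading term x^{2}y: subtract (1)·f_1 from -x^{2}y - xy^{2} - 2y^{3} - x^{2} + xy + 2y^{2} - x - 2y → -2y^{3} - x^{2} + xy + 2y^{2} - 2x - 2y - 1
  leading term y^{3}: no divisor's leading term divides it; move -2y^{3} to the remainder.
  leading term x^{2}: no divisor's leading term divides it; move -x^{2} to the remainder.
  leading term xy: no divisor's leading term divides it; move xy to the remainder.
  leading term y^{2}: no divisor's leading term divides it; move 2y^{2} to the remainder.
  leading term x: no divisor's leading term divides it; move -2x to the remainder.
  leading term y: no divisor's leading term divides it; move -2y to the remainder.
  leading term 1: no divisor's leading term divides it; move -1 to the remainder.
  remainder -y^{4} - 2y^{3} - x^{2} + xy + 2y^{2} - 2x - 2y - 1 ≠ 0; add g_5 = -y^{4} - 2y^{3} - x^{2} + xy + 2y^{2} - 2x - 2y - 1 to the basis.

The other S-polynomials (S(f_2,g_3), S(f_2,g_4), S(g_3,g_4), S(f_1,g_5), S(f_2,g_5), S(g_3,g_5), S(g_4,g_5)) all reduce to 0 modulo the current basis, so we have a Gröbner basis.
Inter-reduce: drop elements whose leading term is divisible by another's, tail-reduce, and make monic.

G = {y^{4} + 2y^{3} + x^{2} - xy - 2y^{2} + 2x + 2y + 1, x^{3} + y^{3} - x^{2} + xy + 2x - 2y + 1, x^{2}y + 2x^{2} + 2y^{2} + 2x + 1, xy^{2} - 2x^{2} - 2y^{2} + 2x - 2}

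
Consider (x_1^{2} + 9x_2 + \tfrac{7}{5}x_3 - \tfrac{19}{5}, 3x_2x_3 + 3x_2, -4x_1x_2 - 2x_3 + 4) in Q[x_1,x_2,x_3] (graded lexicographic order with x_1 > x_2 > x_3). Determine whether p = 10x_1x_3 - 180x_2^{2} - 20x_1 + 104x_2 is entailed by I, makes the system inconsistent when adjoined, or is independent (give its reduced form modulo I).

10x_1x_3 - 180x_2^{2} - 20x_1 + 104x_2 lies in I (it reduces to 0).

First compute the reduced Gröbner basis of I by Buchberger's algorithm.
f_1 = x_1^{2} + 9x_2 + \tfrac{7}{5}x_3 - \tfrac{19}{5}, LT = x_1^{2}.
f_2 = 3x_2x_3 + 3x_2, LT = x_2x_3.
f_3 = -4x_1x_2 - 2x_3 + 4, LT = x_1x_2.

S(f_1,f_3): lcm = x_1^{2}x_2. S = -\tfrac{1}{2}x_1x_3 + 9x_2^{2} + \tfrac{7}{5}x_2x_3 + x_1 - \tfrac{19}{5}x_2.
  reduce S modulo (f_1, f_2, f_3):
  remainder -\tfrac{1}{2}x_1x_3 + 9x_2^{2} + x_1 - \tfrac{26}{5}x_2 ≠ 0; add h_4 = -\tfrac{1}{2}x_1x_3 + 9x_2^{2} + x_1 - \tfrac{26}{5}x_2 to the basis.

S(f_2,f_3): lcm = x_1x_2x_3. S = x_1x_2 - \tfrac{1}{2}x_3^{2} + x_3.
  reduce S modulo (f_1, f_2, f_3, h_4):
  remainder -\tfrac{1}{2}x_3^{2} + \tfrac{1}{2}x_3 + 1 ≠ 0; add h_5 = -\tfrac{1}{2}x_3^{2} + \tfrac{1}{2}x_3 + 1 to the basis.

S(f_2,h_4): lcm = x_1x_2x_3. S = 18x_2^{3} + 3x_1x_2 - \tfrac{52}{5}x_2^{2}.
  reduce S modulo (f_1, f_2, f_3, h_4, h_5):
  remainder 18x_2^{3} - \tfrac{52}{5}x_2^{2} - \tfrac{3}{2}x_3 + 3 ≠ 0; add h_6 = 18x_2^{3} - \tfrac{52}{5}x_2^{2} - \tfrac{3}{2}x_3 + 3 to the basis.

The other S-polynomials (S(f_1,f_2), S(f_1,h_4), S(f_3,h_4), S(f_1,h_5), S(f_2,h_5), S(f_3,h_5), S(h_4,h_5), S(f_1,h_6), S(f_2,h_6), S(f_3,h_6), S(h_4,h_6), S(h_5,h_6)) all reduce to 0 modulo the current basis, so we have a Gröbner basis.
Inter-reduce: drop elements whose leading term is divisible by another's, tail-reduce, and make monic.
Reduced Gröbner basis: {x_2^{3} - \tfrac{26}{45}x_2^{2} - \tfrac{1}{12}x_3 + \tfrac{1}{6}, x_1^{2} + 9x_2 + \tfrac{7}{5}x_3 - \tfrac{19}{5}, x_1x_2 + \tfrac{1}{2}x_3 - 1, x_1x_3 - 18x_2^{2} - 2x_1 + \tfrac{52}{5}x_2, x_2x_3 + x_2, x_3^{2} - x_3 - 2}.
Label its elements g_1 = x_2^{3} - \tfrac{26}{45}x_2^{2} - \tfrac{1}{12}x_3 + \tfrac{1}{6}, g_2 = x_1^{2} + 9x_2 + \tfrac{7}{5}x_3 - \tfrac{19}{5}, g_3 = x_1x_2 + \tfrac{1}{2}x_3 - 1, g_4 = x_1x_3 - 18x_2^{2} - 2x_1 + \tfrac{52}{5}x_2, g_5 = x_2x_3 + x_2, g_6 = x_3^{2} - x_3 - 2.

Reduce p = 10x_1x_3 - 180x_2^{2} - 20x_1 + 104x_2 modulo G:
  leading term x_1x_3: subtract (10)·g_4 from 10x_1x_3 - 180x_2^{2} - 20x_1 + 104x_2 → 0
  normal form = 0.
Since the normal form is 0, p ∈ I.

The remainder on division by a Gröbner basis is unique — it is the normal form.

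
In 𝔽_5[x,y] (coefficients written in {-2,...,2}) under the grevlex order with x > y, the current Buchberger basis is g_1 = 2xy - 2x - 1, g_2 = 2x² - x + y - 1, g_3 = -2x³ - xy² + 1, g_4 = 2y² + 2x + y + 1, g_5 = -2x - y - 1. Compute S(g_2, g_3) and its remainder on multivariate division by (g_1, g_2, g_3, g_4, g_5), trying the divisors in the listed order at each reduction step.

S(g_2, g_3) = 2xy² + 2x² - 2xy + 2x - 2; remainder on division = y.

lcm(LM(g_2), LM(g_3)) = x³.
S = (lcm/LT(g_2))·g_2 − (lcm/LT(g_3))·g_3 = 2xy² + 2x² - 2xy + 2x - 2.
Reduce S modulo (g_1, g_2, g_3, g_4, g_5) in that order:
  leading term xy²: subtract (y)·g_1 from 2xy² + 2x² - 2xy + 2x - 2 → 2x² + 2x + y - 2
  leading term x²: subtract (1)·g_2 from 2x² + 2x + y - 2 → -2x - 1
  leading term x: subtract (1)·g_5 from -2x - 1 → y
  leading term y: no divisor's leading term divides it; move y to the remainder.
The remainder y is nonzero, so it would be added as the next basis element.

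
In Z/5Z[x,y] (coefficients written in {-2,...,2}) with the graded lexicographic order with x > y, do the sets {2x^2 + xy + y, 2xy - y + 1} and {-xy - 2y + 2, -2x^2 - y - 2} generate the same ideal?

Two ideals are equal iff their reduced Gröbner bases coincide (the reduced basis is unique for a fixed ordering).
Buchberger on the first generating set:
f_1 = 2x^2 + xy + y, LT = x^2.
f_2 = 2xy - y + 1, LT = xy.

S(f_1,f_2): lcm = x^2y. S = -2xy^2 - 2xy - 2y^2 + 2x.
  reduce S modulo (f_1, f_2):
  remainder 2y^2 + 2x + 1 ≠ 0; add g_3 = 2y^2 + 2x + 1 to the basis.

The other S-polynomials (S(f_1,g_3), S(f_2,g_3)) all reduce to 0 modulo the current basis, so we have a Gröbner basis.
Inter-reduce: drop elements whose leading term is divisible by another's, tail-reduce, and make monic.
Reduced Gröbner basis: {x^2 + 2y + 1, xy + 2y - 2, y^2 + x - 2}.

Buchberger on the second generating set:
h_1 = -xy - 2y + 2, LT = xy.
h_2 = -2x^2 - y - 2, LT = x^2.

S(h_1,h_2): lcm = x^2y. S = 2xy + 2y^2 - 2x - y.
  reduce S modulo (h_1, h_2):
  remainder 2y^2 - 2x - 1 ≠ 0; add k_3 = 2y^2 - 2x - 1 to the basis.

The other S-polynomials (S(h_1,k_3), S(h_2,k_3)) all reduce to 0 modulo the current basis, so we have a Gröbner basis.
Inter-reduce: drop elements whose leading term is divisible by another's, tail-reduce, and make monic.
Reduced Gröbner basis: {x^2 - 2y + 1, xy + 2y - 2, y^2 - x + 2}.

Since the reduced bases disagree, the two ideals are not the same.
The same test decides containment: I ⊆ J iff every generator of I reduces to 0 modulo a Gröbner basis of J.

No, the ideals differ.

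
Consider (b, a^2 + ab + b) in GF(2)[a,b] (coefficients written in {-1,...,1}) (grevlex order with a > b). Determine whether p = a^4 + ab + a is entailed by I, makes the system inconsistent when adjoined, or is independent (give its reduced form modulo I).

First compute the reduced Gröbner basis of I by Buchberger's algorithm.
f_1 = b, LT = b.
f_2 = a^2 + ab + b, LT = a^2.

The S-polynomials (S(f_1,f_2)) all reduce to 0 modulo the current basis, so we have a Gröbner basis.
Inter-reduce: drop elements whose leading term is divisible by another's, tail-reduce, and make monic.
Reduced Gröbner basis: {a^2, b}.
Label its elements g_1 = a^2, g_2 = b.

Reduce p = a^4 + ab + a modulo G:
  leading term a^4: subtract (a^2)·g_1 from a^4 + ab + a → ab + a
  leading term ab: subtract (a)·g_2 from ab + a → a
  leading term a: no divisor's leading term divides it; move a to the remainder.
  normal form = a.
The normal form is nonzero, so p ∉ I. Since p minus its normal form lies in I, I + (p) = I + (r) where r = a; decide whether this ideal is the whole ring.
Run Buchberger on G together with r (pairs among the g_i already reduce to 0 since G is a Gröbner basis):
g_1 = a^2, LT = a^2.
g_2 = b, LT = b.
r = a, LT = a.

The S-polynomials (S(g_1,g_2), S(g_1,r), S(g_2,r)) all reduce to 0 modulo the current basis, so we have a Gröbner basis.
Inter-reduce: drop elements whose leading term is divisible by another's, tail-reduce, and make monic.
Reduced Gröbner basis: {a, b}.
The reduced Gröbner basis of I + (p) is {a, b} ≠ {1}, a proper ideal, so the enlarged system stays consistent: p is independent of I, with normal form a.

The remainder on division by a Gröbner basis is unique — it is the normal form.

a^4 + ab + a is independent of I; its normal form modulo I is a.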